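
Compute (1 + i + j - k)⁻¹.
0.25 - 0.25i - 0.25j + 0.25k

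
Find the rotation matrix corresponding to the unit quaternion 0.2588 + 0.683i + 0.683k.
[[0.067, -0.3535, 0.933], [0.3535, -0.866, -0.3535], [0.933, 0.3535, 0.067]]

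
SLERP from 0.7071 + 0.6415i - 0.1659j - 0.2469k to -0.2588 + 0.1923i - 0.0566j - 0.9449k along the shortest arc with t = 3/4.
0.0174 + 0.3904i - 0.107j - 0.9142k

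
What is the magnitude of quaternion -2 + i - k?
√6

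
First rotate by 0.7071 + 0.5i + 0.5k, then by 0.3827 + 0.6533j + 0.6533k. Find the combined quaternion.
-0.056 + 0.518i + 0.7886j + 0.3266k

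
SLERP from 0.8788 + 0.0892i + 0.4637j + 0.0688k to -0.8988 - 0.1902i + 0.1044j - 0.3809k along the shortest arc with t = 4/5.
0.9281 + 0.1756i + 0.0139j + 0.328k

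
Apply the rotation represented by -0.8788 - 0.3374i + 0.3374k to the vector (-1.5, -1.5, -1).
(-1.82, 0.666, -1.32)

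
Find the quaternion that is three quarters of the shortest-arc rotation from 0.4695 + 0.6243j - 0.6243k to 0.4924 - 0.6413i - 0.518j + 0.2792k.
-0.2674 + 0.551i + 0.6521j - 0.4469k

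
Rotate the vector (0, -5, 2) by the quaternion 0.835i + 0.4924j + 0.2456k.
(-3.291, 3.059, -2.968)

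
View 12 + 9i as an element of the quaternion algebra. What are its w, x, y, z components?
12 + 9i + 0j + 0k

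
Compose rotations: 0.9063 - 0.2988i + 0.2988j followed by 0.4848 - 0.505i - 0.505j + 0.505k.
0.4394 - 0.7534i - 0.4637j + 0.1559k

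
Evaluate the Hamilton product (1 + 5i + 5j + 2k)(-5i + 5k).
15 + 20i - 35j + 30k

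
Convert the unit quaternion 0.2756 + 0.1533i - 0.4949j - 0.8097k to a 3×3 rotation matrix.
[[-0.8011, 0.2946, -0.521], [-0.598, -0.3582, 0.7169], [0.0245, 0.8859, 0.4631]]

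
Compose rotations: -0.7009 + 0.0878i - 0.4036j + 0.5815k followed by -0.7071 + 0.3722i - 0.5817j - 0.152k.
0.3165 - 0.7226i + 0.4633j - 0.4038k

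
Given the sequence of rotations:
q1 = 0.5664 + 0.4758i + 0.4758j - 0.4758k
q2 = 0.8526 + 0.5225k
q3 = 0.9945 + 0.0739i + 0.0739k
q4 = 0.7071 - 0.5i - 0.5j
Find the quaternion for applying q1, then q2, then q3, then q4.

q2 · q1 = 0.7315 + 0.1571i + 0.6543j - 0.1097k
q3 · q2 · q1 = 0.724 + 0.1619i + 0.6704j - 0.0067k
q4 · q3 · q2 · q1 = 0.9281 - 0.2442i + 0.1087j - 0.259k
0.9281 - 0.2442i + 0.1087j - 0.259k


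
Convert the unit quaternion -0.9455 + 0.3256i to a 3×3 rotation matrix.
[[1, 0, 0], [0, 0.788, 0.6157], [0, -0.6157, 0.788]]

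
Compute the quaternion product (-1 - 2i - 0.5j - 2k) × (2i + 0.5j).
4.25 - i - 4.5j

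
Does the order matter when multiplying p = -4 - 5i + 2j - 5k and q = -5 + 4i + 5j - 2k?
Yes: pq = 20 + 30i - 60j ≠ 20 - 12i + 66k = qp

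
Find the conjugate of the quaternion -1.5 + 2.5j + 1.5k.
-1.5 - 2.5j - 1.5k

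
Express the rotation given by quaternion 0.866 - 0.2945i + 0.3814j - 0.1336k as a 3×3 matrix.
[[0.6734, 0.0068, 0.7393], [-0.456, 0.7908, 0.4082], [-0.5819, -0.612, 0.5356]]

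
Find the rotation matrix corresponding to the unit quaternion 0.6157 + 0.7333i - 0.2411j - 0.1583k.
[[0.8336, -0.1587, -0.5291], [-0.5485, -0.1256, -0.8267], [0.0647, 0.9793, -0.1917]]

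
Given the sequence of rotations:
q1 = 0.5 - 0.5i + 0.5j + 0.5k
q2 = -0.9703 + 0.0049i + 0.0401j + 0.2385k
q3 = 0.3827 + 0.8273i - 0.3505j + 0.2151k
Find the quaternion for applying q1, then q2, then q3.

q2 · q1 = -0.622 + 0.3884i - 0.5868j - 0.3434k
q3 · q2 · q1 = -0.6912 - 0.1194i + 0.3611j - 0.6145k
-0.6912 - 0.1194i + 0.3611j - 0.6145k


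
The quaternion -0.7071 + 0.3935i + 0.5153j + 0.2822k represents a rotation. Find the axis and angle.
axis = (0.5565, 0.7287, 0.3991), θ = 3π/2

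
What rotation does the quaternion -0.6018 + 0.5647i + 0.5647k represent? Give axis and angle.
axis = (√2/2, 0, √2/2), θ = 254°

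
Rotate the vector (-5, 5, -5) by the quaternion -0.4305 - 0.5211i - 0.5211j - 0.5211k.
(-4.056, -5.862, 4.918)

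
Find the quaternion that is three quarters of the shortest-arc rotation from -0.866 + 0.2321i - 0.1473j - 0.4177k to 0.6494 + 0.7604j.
-0.755 + 0.0648i - 0.642j - 0.1166k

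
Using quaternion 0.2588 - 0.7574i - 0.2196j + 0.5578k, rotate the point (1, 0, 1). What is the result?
(-0.677, 0.768, -0.975)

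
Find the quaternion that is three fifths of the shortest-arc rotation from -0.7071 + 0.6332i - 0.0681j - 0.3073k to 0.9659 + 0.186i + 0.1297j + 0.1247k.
-0.9545 + 0.1633i - 0.1161j - 0.2207k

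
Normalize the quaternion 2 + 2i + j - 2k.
0.5547 + 0.5547i + 0.2774j - 0.5547k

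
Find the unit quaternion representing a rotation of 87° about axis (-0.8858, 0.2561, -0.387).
0.7254 - 0.6097i + 0.1763j - 0.2664k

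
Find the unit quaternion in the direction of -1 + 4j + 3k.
-0.1961 + 0.7845j + 0.5883k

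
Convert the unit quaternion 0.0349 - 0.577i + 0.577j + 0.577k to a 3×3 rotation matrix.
[[-0.3317, -0.7061, -0.6256], [-0.6256, -0.3317, 0.7061], [-0.7061, 0.6256, -0.3317]]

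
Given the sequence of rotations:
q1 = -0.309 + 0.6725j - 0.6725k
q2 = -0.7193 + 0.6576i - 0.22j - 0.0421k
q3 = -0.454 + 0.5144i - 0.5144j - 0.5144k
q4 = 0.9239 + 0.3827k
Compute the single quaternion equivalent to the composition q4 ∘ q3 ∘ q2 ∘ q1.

q2 · q1 = 0.3419 - 0.0269i + 0.0265j + 0.939k
q3 · q2 · q1 = 0.3553 - 0.2813i - 0.6571j - 0.6024k
q4 · q3 · q2 · q1 = 0.5588 - 0.0084i - 0.7147j - 0.4206k
0.5588 - 0.0084i - 0.7147j - 0.4206k


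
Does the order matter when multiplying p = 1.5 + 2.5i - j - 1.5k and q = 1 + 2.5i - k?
Yes: pq = -6.25 + 7.25i - 2.25j - 0.5k ≠ -6.25 + 5.25i + 0.25j - 5.5k = qp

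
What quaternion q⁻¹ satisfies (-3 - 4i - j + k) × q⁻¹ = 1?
-0.1111 + 0.1481i + 0.037j - 0.037k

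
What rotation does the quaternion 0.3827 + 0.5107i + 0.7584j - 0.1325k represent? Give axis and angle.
axis = (0.5528, 0.8209, -0.1434), θ = 3π/4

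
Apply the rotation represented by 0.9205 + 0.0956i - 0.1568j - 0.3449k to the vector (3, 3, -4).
(5.372, 0.508, -2.21)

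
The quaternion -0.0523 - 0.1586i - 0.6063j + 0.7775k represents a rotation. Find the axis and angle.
axis = (-0.1588, -0.6071, 0.7786), θ = 186°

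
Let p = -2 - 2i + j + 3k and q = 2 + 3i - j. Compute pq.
3 - 7i + 13j + 5k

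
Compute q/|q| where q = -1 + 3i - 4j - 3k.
-0.169 + 0.5071i - 0.6761j - 0.5071k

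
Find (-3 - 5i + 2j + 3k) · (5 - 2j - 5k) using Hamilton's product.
4 - 29i - 9j + 40k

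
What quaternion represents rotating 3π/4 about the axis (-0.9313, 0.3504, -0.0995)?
0.3827 - 0.8604i + 0.3237j - 0.0919k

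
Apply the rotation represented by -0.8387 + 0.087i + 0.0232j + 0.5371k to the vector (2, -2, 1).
(-0.911, -2.439, 1.491)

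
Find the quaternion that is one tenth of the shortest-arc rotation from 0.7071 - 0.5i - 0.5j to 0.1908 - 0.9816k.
0.7136 - 0.4851i - 0.4851j - 0.1417k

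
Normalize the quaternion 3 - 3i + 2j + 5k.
0.4376 - 0.4376i + 0.2917j + 0.7293k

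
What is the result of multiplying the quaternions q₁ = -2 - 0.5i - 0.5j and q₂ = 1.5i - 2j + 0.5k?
-0.25 - 3.25i + 4.25j + 0.75k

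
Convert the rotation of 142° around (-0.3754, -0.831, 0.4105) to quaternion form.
0.3256 - 0.3549i - 0.7857j + 0.3881k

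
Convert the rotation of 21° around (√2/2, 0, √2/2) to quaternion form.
0.9833 + 0.1289i + 0.1289k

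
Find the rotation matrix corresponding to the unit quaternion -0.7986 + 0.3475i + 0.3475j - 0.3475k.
[[0.517, -0.3135, -0.7965], [0.7965, 0.517, 0.3135], [0.3135, -0.7965, 0.517]]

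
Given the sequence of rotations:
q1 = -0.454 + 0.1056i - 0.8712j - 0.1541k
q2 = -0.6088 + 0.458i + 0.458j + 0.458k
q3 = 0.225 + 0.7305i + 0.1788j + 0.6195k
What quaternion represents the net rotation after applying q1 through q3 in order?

q2 · q1 = 0.6976 + 0.0562i + 0.4414j - 0.5615k
q3 · q2 · q1 = 0.3848 + 0.1484i + 0.669j + 0.6182k
0.3848 + 0.1484i + 0.669j + 0.6182k


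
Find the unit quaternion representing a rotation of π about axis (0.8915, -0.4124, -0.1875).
0.8915i - 0.4124j - 0.1875k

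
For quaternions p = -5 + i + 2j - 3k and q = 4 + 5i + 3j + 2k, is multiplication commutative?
No: pq = -25 - 8i - 24j - 29k ≠ -25 - 34i + 10j - 15k = qp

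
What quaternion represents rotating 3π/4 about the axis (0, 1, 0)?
0.3827 + 0.9239j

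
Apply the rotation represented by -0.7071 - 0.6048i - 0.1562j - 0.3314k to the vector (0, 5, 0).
(-1.399, 0.244, 4.794)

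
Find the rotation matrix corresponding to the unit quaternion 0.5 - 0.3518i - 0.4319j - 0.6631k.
[[-0.2525, 0.967, 0.0347], [-0.3592, -0.1269, 0.9246], [0.8985, 0.221, 0.3794]]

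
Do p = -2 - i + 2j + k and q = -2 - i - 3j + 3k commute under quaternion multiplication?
No: pq = 6 + 13i + 4j - 3k ≠ 6 - 5i - 13k = qp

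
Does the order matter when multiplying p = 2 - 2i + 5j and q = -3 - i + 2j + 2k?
Yes: pq = -18 + 14i - 7j + 5k ≠ -18 - 6i - 15j + 3k = qp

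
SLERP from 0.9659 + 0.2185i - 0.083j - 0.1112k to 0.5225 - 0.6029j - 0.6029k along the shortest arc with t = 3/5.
0.7773 + 0.0983i - 0.433j - 0.4457k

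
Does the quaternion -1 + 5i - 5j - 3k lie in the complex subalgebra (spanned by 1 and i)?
No. The quaternion -1 + 5i - 5j - 3k has j-coefficient y = -5 and k-coefficient z = -3, not both zero, so it does not lie in the complex subalgebra spanned by 1 and i.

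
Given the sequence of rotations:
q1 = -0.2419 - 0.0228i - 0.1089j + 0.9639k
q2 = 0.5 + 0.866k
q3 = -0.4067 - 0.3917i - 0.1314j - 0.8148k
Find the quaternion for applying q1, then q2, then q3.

q2 · q1 = -0.9557 + 0.0829i - 0.0742j + 0.2725k
q3 · q2 · q1 = 0.6334 + 0.2444i + 0.1949j + 0.7078k
0.6334 + 0.2444i + 0.1949j + 0.7078k


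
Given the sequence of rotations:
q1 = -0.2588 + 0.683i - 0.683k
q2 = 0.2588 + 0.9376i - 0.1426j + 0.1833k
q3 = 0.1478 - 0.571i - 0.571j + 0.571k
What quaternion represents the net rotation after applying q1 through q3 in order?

q2 · q1 = -0.5822 + 0.0315i + 0.8025j - 0.1268k
q3 · q2 · q1 = 0.4626 - 0.0487i + 0.3966j - 0.7914k
0.4626 - 0.0487i + 0.3966j - 0.7914k


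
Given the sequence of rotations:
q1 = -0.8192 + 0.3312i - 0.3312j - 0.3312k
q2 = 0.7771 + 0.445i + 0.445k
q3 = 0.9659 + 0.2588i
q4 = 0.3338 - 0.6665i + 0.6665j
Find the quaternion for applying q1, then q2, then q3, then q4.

q2 · q1 = -0.6366 + 0.0402i + 0.0374j - 0.7693k
q3 · q2 · q1 = -0.6253 - 0.1259i + 0.2352j - 0.7334k
q4 · q3 · q2 · q1 = -0.4494 - 0.1141i - 0.8271j - 0.3177k
-0.4494 - 0.1141i - 0.8271j - 0.3177k


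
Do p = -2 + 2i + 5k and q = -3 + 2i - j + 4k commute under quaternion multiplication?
No: pq = -18 - 5i + 4j - 25k ≠ -18 - 15i - 21k = qp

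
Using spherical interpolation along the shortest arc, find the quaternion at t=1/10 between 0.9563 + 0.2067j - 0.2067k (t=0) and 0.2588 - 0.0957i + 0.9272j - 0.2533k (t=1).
0.9254 - 0.0116i + 0.3056j - 0.2239k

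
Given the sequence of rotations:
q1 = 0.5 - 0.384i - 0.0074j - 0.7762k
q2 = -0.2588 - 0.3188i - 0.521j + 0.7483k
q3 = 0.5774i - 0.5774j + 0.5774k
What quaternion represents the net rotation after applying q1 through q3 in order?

q2 · q1 = 0.3252 + 0.3499i - 0.7934j + 0.3773k
q3 · q2 · q1 = -0.878 + 0.428i - 0.2036j - 0.0683k
-0.878 + 0.428i - 0.2036j - 0.0683k


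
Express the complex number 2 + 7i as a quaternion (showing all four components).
2 + 7i + 0j + 0k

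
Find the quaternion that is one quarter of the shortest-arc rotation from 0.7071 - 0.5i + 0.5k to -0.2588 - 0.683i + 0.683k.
0.5 - 0.6124i + 0.6124k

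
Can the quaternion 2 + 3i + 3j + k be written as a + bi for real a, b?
No. The quaternion 2 + 3i + 3j + k has j-coefficient y = 3 and k-coefficient z = 1, not both zero, so it does not lie in the complex subalgebra spanned by 1 and i.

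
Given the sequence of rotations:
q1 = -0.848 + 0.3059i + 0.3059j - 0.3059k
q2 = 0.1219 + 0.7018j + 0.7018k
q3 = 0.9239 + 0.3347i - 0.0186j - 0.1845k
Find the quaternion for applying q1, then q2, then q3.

q2 · q1 = -0.1034 - 0.3921i - 0.3432j - 0.8471k
q3 · q2 · q1 = -0.127 - 0.4444i + 0.0407j - 0.8857k
-0.127 - 0.4444i + 0.0407j - 0.8857k


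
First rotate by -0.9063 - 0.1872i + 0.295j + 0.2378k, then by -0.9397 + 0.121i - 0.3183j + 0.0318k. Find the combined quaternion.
0.9606 - 0.0188i - 0.0235j - 0.2762k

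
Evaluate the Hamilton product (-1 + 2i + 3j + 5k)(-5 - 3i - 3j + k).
15 + 11i - 29j - 23k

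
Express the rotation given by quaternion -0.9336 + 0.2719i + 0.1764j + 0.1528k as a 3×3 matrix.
[[0.8911, 0.3812, -0.2463], [-0.1894, 0.8054, 0.5616], [0.4125, -0.4538, 0.7899]]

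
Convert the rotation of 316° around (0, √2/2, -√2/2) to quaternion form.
-0.9272 + 0.2649j - 0.2649k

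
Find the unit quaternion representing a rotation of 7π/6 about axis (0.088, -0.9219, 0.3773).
-0.2588 + 0.085i - 0.8905j + 0.3644k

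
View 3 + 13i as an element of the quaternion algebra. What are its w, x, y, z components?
3 + 13i + 0j + 0k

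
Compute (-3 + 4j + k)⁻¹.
-0.1154 - 0.1538j - 0.0385k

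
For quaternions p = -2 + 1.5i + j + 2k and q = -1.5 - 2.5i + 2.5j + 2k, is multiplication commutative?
No: pq = 0.25 - 0.25i - 14.5j - 0.75k ≠ 0.25 + 5.75i + 1.5j - 13.25k = qp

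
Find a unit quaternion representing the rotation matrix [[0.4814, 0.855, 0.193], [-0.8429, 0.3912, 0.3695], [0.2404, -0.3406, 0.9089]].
0.8339 - 0.2129i - 0.0142j - 0.509k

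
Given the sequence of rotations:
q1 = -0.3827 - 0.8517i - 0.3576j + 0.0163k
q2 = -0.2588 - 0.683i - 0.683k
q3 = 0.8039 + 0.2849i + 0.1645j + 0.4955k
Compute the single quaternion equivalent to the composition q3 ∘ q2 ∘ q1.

q2 · q1 = -0.4715 + 0.2376i + 0.6854j + 0.5014k
q3 · q2 · q1 = -0.8079 - 0.2005i + 0.4483j + 0.3256k
-0.8079 - 0.2005i + 0.4483j + 0.3256k


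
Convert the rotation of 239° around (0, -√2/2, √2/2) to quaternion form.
-0.4924 - 0.6154j + 0.6154k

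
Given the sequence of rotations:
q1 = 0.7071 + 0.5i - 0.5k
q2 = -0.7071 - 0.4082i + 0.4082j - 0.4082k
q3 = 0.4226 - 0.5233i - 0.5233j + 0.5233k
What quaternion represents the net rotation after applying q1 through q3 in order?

q2 · q1 = -0.5 - 0.8463i - 0.1196j - 0.1392k
q3 · q2 · q1 = -0.6439 + 0.0394i - 0.3046j - 0.7008k
-0.6439 + 0.0394i - 0.3046j - 0.7008k


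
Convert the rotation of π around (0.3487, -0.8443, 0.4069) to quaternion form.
0.3487i - 0.8443j + 0.4069k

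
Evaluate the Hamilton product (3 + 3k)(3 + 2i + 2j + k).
6 + 12j + 12k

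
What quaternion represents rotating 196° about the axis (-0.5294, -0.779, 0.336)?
-0.1392 - 0.5242i - 0.7714j + 0.3327k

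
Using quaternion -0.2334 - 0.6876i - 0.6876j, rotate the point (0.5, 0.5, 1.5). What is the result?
(0.981, 0.019, -1.337)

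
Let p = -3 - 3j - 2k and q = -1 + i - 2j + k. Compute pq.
-1 - 10i + 7j + 2k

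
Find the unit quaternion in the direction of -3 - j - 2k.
-0.8018 - 0.2673j - 0.5345k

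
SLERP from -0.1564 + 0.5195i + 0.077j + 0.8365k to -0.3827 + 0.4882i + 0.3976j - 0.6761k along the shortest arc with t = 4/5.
0.303 - 0.2992i - 0.3382j + 0.8392k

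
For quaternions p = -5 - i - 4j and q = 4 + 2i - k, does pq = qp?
No: pq = -18 - 10i - 17j + 13k ≠ -18 - 18i - 15j - 3k = qp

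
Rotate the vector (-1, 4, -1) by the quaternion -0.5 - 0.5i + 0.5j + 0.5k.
(1, 1, 4)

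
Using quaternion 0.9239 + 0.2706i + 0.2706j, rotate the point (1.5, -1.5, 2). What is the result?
(2.061, -2.061, -0.086)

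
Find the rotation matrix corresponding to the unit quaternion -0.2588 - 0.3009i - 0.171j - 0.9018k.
[[-0.685, -0.3639, 0.6312], [0.5697, -0.8076, 0.1527], [0.4542, 0.4642, 0.7604]]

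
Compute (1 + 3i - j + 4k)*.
1 - 3i + j - 4k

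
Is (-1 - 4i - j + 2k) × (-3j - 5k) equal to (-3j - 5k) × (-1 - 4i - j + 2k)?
No: pq = 7 + 11i - 17j + 17k ≠ 7 - 11i + 23j - 7k = qp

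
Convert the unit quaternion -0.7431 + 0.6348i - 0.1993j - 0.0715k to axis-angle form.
axis = (0.9486, -0.2978, -0.1068), θ = 276°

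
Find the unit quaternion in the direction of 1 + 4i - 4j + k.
0.1715 + 0.686i - 0.686j + 0.1715k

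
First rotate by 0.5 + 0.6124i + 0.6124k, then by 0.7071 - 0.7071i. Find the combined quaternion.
0.7866 + 0.0795i + 0.433j + 0.433k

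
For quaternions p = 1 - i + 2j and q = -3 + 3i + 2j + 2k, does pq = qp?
No: pq = -4 + 10i - 2j - 6k ≠ -4 + 2i - 6j + 10k = qp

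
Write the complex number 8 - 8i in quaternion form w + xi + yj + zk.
8 - 8i + 0j + 0k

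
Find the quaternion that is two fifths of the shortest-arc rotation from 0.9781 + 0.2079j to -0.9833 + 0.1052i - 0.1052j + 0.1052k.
0.9841 - 0.0423i + 0.1675j - 0.0423k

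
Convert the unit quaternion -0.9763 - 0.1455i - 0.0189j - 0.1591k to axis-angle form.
axis = (-0.6723, -0.0873, -0.7351), θ = 335°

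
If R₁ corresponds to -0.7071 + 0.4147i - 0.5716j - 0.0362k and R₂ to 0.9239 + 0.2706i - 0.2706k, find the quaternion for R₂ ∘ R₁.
-0.7753 + 0.0371i - 0.6305j + 0.0032k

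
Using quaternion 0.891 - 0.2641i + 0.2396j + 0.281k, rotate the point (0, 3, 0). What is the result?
(-1.882, 2.108, -1.008)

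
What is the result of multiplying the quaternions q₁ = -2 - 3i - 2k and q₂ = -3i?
-9 + 6i + 6j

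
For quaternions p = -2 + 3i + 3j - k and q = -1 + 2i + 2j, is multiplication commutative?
No: pq = -10 - 5i - 9j + k ≠ -10 - 9i - 5j + k = qp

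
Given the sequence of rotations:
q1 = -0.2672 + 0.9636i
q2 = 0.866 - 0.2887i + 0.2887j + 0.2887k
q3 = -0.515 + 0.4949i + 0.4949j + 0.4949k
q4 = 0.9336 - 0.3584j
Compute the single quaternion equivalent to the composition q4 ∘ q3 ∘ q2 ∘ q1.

q2 · q1 = 0.0468 + 0.9116i + 0.2011j - 0.3553k
q3 · q2 · q1 = -0.3989 - 0.7217i + 0.5466j - 0.1455k
q4 · q3 · q2 · q1 = -0.1765 - 0.6216i + 0.6533j - 0.3945k
-0.1765 - 0.6216i + 0.6533j - 0.3945k


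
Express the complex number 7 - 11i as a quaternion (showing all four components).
7 - 11i + 0j + 0k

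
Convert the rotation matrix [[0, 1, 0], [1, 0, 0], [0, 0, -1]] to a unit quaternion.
0.7071i + 0.7071j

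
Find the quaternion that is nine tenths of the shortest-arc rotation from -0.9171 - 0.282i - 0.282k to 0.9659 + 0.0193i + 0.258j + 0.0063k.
-0.9705 - 0.0467i - 0.2338j - 0.0349k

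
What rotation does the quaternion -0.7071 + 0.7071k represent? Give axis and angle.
axis = (0, 0, 1), θ = 3π/2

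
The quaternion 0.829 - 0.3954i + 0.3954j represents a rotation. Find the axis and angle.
axis = (-√2/2, √2/2, 0), θ = 68°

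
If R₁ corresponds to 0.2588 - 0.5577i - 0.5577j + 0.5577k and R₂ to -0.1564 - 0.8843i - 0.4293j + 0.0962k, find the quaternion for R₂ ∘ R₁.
-0.8267 - 0.3274i + 0.4156j + 0.1914k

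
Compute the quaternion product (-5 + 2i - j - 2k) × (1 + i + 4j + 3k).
3 + 2i - 29j - 8k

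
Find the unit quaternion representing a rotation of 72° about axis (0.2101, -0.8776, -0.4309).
0.809 + 0.1235i - 0.5158j - 0.2533k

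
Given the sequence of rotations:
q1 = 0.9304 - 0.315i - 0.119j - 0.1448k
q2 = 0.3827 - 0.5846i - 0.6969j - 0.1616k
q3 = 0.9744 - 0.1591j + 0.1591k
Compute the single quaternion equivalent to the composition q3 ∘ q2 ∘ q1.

q2 · q1 = 0.0656 - 0.5828i - 0.7277j - 0.3557k
q3 · q2 · q1 = 0.0047 - 0.3955i - 0.8122j - 0.4289k
0.0047 - 0.3955i - 0.8122j - 0.4289k


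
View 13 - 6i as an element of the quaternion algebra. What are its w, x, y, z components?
13 - 6i + 0j + 0k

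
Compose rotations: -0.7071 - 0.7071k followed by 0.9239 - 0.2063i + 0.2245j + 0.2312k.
-0.4898 - 0.0129i - 0.3046j - 0.8168k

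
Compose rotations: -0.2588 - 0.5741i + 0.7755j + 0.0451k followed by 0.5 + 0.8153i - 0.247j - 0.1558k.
0.5372 - 0.3884i + 0.5043j + 0.5533k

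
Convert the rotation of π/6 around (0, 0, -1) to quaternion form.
0.9659 - 0.2588k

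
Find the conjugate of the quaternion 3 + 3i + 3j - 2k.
3 - 3i - 3j + 2k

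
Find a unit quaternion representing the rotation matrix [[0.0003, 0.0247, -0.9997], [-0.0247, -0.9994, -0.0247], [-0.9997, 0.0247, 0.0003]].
-0.0175 - 0.707i + 0.707k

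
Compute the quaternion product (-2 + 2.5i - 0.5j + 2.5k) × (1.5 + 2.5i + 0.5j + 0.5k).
-10.25 - 2.75i + 3.25j + 5.25k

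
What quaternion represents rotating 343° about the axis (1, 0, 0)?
-0.989 + 0.1478i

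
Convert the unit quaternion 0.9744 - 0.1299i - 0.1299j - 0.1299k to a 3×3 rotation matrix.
[[0.9325, 0.2869, -0.2194], [-0.2194, 0.9325, 0.2869], [0.2869, -0.2194, 0.9325]]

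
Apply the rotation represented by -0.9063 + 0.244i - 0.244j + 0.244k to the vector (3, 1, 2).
(3.731, -0.276, -0.007)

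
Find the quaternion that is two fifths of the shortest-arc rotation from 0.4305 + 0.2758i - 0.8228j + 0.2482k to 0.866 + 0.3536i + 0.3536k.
0.6857 + 0.3468i - 0.5494j + 0.3283k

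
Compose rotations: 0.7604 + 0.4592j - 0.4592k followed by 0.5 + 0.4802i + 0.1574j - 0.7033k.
-0.015 + 0.6158i + 0.5698j - 0.5439k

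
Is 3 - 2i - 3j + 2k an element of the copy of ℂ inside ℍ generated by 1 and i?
No. The quaternion 3 - 2i - 3j + 2k has j-coefficient y = -3 and k-coefficient z = 2, not both zero, so it does not lie in the complex subalgebra spanned by 1 and i.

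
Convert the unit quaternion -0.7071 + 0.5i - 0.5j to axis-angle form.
axis = (√2/2, -√2/2, 0), θ = 3π/2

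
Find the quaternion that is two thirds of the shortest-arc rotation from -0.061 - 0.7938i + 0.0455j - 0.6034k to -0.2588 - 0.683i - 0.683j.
-0.2147 - 0.8138i - 0.4858j - 0.2358k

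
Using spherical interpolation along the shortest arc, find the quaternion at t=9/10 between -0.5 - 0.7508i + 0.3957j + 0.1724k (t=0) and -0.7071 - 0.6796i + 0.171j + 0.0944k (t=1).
-0.6894 - 0.6901i + 0.1947j + 0.1028k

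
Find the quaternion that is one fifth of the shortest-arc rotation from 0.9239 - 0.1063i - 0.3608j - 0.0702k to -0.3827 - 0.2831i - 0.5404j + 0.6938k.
0.9495 - 0.0179i - 0.1781j - 0.2578k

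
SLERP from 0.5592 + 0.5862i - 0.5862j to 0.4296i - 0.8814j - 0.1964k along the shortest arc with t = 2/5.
0.3536 + 0.5548i - 0.7484j - 0.0842k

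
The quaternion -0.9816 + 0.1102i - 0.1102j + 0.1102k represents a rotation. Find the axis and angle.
axis = (√3/3, -√3/3, √3/3), θ = 338°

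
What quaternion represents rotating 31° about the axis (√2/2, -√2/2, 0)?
0.9636 + 0.189i - 0.189j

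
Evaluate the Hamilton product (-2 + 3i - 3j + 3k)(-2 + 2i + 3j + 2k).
1 - 25i + 5k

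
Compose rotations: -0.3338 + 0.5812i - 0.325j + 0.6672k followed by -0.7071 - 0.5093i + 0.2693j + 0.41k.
0.346 + 0.072i + 0.718j - 0.5996k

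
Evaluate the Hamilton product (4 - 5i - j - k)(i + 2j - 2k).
5 + 8i - 3j - 17k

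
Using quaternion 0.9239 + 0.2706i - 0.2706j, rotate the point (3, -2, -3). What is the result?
(4.354, -0.646, -1.621)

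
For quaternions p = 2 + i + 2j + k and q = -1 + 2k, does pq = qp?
No: pq = -4 + 3i - 4j + 3k ≠ -4 - 5i + 3k = qp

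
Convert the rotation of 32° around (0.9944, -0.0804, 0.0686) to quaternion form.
0.9613 + 0.2741i - 0.0222j + 0.0189k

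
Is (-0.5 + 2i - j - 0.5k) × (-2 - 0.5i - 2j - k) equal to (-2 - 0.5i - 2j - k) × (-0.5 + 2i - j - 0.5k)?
No: pq = -0.5 - 3.75i + 5.25j - 3k ≠ -0.5 - 3.75i + 0.75j + 6k = qp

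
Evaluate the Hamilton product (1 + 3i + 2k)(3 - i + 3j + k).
4 + 2i - 2j + 16k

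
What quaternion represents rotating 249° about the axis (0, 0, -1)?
-0.5664 - 0.8241k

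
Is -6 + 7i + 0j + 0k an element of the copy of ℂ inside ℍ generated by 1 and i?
Yes. The quaternion -6 + 7i has j- and k-coefficients y = z = 0, so it lies in the complex subalgebra spanned by 1 and i.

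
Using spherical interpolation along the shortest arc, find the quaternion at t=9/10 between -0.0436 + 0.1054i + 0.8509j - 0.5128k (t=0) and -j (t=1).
-0.0046 + 0.0111i + 0.9985j - 0.054k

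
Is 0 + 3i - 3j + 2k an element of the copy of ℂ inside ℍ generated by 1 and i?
No. The quaternion 3i - 3j + 2k has j-coefficient y = -3 and k-coefficient z = 2, not both zero, so it does not lie in the complex subalgebra spanned by 1 and i.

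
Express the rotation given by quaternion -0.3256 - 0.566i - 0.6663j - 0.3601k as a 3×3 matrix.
[[-0.1473, 0.5198, 0.8415], [0.9887, 0.0999, 0.1113], [-0.0263, 0.8484, -0.5286]]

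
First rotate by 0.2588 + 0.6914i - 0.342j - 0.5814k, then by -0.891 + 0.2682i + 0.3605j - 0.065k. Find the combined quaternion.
-0.3305 - 0.7785i + 0.509j + 0.1602k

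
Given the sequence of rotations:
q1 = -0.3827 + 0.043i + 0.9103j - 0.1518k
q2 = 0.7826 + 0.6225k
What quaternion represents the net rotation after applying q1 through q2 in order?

q2 · q1 = -0.205 - 0.533i + 0.7392j - 0.357k
-0.205 - 0.533i + 0.7392j - 0.357k


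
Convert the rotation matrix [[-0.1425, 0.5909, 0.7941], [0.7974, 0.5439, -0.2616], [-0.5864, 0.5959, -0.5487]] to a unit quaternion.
0.4617 + 0.4643i + 0.7475j + 0.1118k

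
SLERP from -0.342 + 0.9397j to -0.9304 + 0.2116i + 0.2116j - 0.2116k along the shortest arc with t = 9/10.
-0.9088 + 0.1974i + 0.31j - 0.1974k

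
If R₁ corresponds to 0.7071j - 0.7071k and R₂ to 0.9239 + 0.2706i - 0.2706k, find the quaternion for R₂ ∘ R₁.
-0.1913 + 0.1913i + 0.8446j - 0.4619k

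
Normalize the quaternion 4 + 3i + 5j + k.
0.5601 + 0.4201i + 0.7001j + 0.14k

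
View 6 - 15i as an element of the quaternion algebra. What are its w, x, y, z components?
6 - 15i + 0j + 0k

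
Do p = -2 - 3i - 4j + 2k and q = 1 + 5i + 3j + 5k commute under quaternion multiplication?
No: pq = 15 - 39i + 15j + 3k ≠ 15 + 13i - 35j - 19k = qp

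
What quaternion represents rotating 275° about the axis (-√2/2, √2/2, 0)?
-0.7373 - 0.4777i + 0.4777j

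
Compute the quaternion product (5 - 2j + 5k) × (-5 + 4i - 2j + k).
-34 + 28i + 20j - 12k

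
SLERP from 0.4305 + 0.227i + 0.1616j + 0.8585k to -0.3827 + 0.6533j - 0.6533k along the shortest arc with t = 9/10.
0.4033 + 0.0261i - 0.5856j + 0.7027k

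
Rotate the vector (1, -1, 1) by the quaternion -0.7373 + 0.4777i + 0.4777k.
(0.296, -0.087, 1.704)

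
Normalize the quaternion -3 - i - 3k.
-0.6882 - 0.2294i - 0.6882k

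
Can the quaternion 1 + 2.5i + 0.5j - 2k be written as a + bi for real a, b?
No. The quaternion 1 + 2.5i + 0.5j - 2k has j-coefficient y = 0.5 and k-coefficient z = -2, not both zero, so it does not lie in the complex subalgebra spanned by 1 and i.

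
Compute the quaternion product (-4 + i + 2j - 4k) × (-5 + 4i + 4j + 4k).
24 + 3i - 46j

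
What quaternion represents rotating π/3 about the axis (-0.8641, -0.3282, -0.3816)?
0.866 - 0.432i - 0.1641j - 0.1908k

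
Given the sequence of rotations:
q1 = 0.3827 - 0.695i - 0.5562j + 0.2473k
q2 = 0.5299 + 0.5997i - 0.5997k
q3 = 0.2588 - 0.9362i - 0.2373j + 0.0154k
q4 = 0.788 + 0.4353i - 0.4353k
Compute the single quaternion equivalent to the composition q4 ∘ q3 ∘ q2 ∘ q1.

q2 · q1 = 0.7679 - 0.4723i - 0.0262j - 0.432k
q3 · q2 · q1 = -0.243 - 0.7382i - 0.6007j - 0.1875k
q4 · q3 · q2 · q1 = 0.0482 - 0.949i - 0.0704j - 0.3035k
0.0482 - 0.949i - 0.0704j - 0.3035k


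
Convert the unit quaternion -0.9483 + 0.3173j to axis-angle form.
axis = (0, 1, 0), θ = 323°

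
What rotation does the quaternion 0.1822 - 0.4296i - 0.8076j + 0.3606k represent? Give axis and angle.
axis = (-0.4369, -0.8213, 0.3667), θ = 159°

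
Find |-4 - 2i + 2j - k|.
5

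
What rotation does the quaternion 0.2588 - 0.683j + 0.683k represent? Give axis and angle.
axis = (0, -√2/2, √2/2), θ = 5π/6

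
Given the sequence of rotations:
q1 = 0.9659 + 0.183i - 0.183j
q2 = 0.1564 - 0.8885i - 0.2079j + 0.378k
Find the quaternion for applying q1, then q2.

q2 · q1 = 0.2756 - 0.7604i - 0.1603j + 0.5658k
0.2756 - 0.7604i - 0.1603j + 0.5658k


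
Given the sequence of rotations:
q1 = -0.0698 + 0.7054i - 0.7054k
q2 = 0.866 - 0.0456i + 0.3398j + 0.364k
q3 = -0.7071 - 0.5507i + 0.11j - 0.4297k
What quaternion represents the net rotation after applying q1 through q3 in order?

q2 · q1 = 0.2285 + 0.3744i + 0.2009j - 0.876k
q3 · q2 · q1 = -0.3539 - 0.4006i - 0.7602j + 0.3694k
-0.3539 - 0.4006i - 0.7602j + 0.3694k


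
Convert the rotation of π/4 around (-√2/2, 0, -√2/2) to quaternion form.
0.9239 - 0.2706i - 0.2706k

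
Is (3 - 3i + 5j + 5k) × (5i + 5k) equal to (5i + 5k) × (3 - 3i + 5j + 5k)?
No: pq = -10 + 40i + 40j - 10k ≠ -10 - 10i - 40j + 40k = qp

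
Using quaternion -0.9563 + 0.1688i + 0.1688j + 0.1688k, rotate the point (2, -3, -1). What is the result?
(0.898, -3.57, 0.671)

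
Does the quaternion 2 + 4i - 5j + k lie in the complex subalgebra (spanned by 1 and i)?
No. The quaternion 2 + 4i - 5j + k has j-coefficient y = -5 and k-coefficient z = 1, not both zero, so it does not lie in the complex subalgebra spanned by 1 and i.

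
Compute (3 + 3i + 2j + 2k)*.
3 - 3i - 2j - 2k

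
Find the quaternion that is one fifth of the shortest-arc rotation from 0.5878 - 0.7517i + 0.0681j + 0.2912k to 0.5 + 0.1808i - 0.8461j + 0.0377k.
0.6888 - 0.6433i - 0.1819j + 0.2804k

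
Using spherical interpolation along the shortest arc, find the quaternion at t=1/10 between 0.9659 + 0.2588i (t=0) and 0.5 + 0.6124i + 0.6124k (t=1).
0.9486 + 0.3086i + 0.0697k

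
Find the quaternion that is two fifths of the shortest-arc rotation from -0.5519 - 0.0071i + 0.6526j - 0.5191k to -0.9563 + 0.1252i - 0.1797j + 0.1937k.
-0.8816 + 0.0583i + 0.3787j - 0.2755k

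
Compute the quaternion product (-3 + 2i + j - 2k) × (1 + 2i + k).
-5 - 3i - 5j - 7k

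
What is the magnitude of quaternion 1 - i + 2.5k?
2.872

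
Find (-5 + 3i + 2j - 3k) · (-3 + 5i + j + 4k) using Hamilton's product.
10 - 23i - 38j - 18k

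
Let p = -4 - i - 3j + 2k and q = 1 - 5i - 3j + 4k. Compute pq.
-26 + 13i + 3j - 26k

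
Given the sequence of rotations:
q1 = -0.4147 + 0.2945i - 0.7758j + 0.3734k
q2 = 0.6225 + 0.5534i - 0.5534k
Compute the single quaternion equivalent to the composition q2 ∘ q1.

q2 · q1 = -0.2145 - 0.4755i - 0.8526j + 0.0326k
-0.2145 - 0.4755i - 0.8526j + 0.0326k


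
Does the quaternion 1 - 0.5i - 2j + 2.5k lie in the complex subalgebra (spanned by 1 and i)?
No. The quaternion 1 - 0.5i - 2j + 2.5k has j-coefficient y = -2 and k-coefficient z = 2.5, not both zero, so it does not lie in the complex subalgebra spanned by 1 and i.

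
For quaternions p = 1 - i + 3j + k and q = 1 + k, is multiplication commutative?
No: pq = 2i + 4j + 2k ≠ -4i + 2j + 2k = qp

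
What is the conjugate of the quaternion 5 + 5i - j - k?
5 - 5i + j + k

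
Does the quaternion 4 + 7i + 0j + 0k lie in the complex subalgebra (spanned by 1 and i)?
Yes. The quaternion 4 + 7i has j- and k-coefficients y = z = 0, so it lies in the complex subalgebra spanned by 1 and i.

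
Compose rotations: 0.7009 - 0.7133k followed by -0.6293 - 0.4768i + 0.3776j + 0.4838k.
-0.096 - 0.6035i - 0.0754j + 0.788k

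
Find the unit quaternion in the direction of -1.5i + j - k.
-0.7276i + 0.4851j - 0.4851k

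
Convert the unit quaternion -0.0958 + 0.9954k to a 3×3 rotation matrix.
[[-0.9816, 0.1907, 0], [-0.1907, -0.9816, 0], [0, 0, 1]]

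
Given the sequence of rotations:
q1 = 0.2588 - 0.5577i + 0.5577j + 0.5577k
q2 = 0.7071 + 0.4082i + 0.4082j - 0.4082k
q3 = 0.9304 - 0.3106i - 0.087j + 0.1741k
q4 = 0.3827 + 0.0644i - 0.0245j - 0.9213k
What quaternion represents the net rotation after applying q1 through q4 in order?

q2 · q1 = 0.4107 + 0.1666i + 0.5j + 0.744k
q3 · q2 · q1 = 0.3478 - 0.1243i + 0.6896j + 0.6229k
q4 · q3 · q2 · q1 = 0.7319 + 0.5949i + 0.3298j - 0.0407k
0.7319 + 0.5949i + 0.3298j - 0.0407k


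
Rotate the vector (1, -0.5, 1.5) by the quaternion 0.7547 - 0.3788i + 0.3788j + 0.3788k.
(1.283, 1.36, -0.077)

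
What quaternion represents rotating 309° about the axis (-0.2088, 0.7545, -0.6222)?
-0.9026 - 0.0899i + 0.3248j - 0.2679k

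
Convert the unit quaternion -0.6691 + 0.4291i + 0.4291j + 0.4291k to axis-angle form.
axis = (√3/3, √3/3, √3/3), θ = 264°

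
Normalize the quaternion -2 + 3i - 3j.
-0.4264 + 0.6396i - 0.6396j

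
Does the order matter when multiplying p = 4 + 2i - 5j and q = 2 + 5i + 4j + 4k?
Yes: pq = 18 + 4i - 2j + 49k ≠ 18 + 44i + 14j - 17k = qp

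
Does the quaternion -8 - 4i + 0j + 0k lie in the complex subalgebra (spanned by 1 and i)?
Yes. The quaternion -8 - 4i has j- and k-coefficients y = z = 0, so it lies in the complex subalgebra spanned by 1 and i.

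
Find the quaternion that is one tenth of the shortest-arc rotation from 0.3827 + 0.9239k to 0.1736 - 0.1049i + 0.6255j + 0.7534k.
0.3689 - 0.0114i + 0.068j + 0.9269k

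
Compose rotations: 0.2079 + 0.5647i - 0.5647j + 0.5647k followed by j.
0.5647 + 0.5647i + 0.2079j - 0.5647k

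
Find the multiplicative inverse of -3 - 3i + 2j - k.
-0.1304 + 0.1304i - 0.087j + 0.0435k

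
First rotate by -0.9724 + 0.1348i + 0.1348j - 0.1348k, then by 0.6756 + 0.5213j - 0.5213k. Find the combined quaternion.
-0.7975 + 0.0911i - 0.4861j + 0.3456k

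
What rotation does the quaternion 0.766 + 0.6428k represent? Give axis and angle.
axis = (0, 0, 1), θ = 80°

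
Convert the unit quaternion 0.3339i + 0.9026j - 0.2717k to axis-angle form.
axis = (0.3339, 0.9026, -0.2717), θ = π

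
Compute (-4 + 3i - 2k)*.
-4 - 3i + 2k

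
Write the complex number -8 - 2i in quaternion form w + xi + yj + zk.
-8 - 2i + 0j + 0k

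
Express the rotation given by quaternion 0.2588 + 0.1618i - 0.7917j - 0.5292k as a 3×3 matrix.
[[-0.8137, 0.0177, -0.581], [-0.5301, 0.3875, 0.7542], [0.2385, 0.9217, -0.3059]]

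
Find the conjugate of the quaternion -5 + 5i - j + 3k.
-5 - 5i + j - 3k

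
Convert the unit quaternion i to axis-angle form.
axis = (1, 0, 0), θ = π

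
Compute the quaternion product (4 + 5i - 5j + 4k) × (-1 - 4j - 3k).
-12 + 26i + 4j - 36k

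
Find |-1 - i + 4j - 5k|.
√43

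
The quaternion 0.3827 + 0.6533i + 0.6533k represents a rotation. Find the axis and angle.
axis = (√2/2, 0, √2/2), θ = 3π/4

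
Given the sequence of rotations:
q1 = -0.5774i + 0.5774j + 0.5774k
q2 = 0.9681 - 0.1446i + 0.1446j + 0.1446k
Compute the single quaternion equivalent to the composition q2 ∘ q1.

q2 · q1 = -0.2505 - 0.559i + 0.559j + 0.559k
-0.2505 - 0.559i + 0.559j + 0.559k


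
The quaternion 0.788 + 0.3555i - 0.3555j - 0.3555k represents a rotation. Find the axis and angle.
axis = (√3/3, -√3/3, -√3/3), θ = 76°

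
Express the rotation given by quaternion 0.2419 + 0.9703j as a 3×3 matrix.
[[-0.883, 0, 0.4694], [0, 1, 0], [-0.4694, 0, -0.883]]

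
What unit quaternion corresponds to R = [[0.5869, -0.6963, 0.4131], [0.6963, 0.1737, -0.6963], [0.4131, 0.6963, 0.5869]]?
0.7661 + 0.4545i + 0.4545k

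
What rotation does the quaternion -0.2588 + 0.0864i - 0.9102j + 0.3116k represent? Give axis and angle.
axis = (0.0894, -0.9423, 0.3226), θ = 7π/6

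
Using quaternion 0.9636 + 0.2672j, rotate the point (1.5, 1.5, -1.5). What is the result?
(0.513, 1.5, -2.058)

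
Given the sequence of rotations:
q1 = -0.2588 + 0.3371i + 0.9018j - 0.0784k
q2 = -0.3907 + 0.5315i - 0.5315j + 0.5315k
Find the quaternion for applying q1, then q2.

q2 · q1 = 0.4429 - 0.7069i + 0.0061j + 0.5516k
0.4429 - 0.7069i + 0.0061j + 0.5516k


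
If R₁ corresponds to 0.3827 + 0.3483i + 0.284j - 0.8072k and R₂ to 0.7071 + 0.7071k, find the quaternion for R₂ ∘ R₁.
0.8414 + 0.0455i + 0.4471j - 0.3002k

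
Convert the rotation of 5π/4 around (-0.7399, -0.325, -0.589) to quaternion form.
-0.3827 - 0.6836i - 0.3003j - 0.5442k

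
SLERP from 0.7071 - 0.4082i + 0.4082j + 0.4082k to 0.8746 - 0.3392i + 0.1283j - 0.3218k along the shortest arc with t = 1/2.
0.8634 - 0.408i + 0.2929j + 0.0472k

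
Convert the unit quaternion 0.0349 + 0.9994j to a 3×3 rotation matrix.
[[-0.9976, 0, 0.0698], [0, 1, 0], [-0.0698, 0, -0.9976]]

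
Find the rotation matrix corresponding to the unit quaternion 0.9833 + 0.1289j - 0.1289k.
[[0.9335, 0.2535, 0.2535], [-0.2535, 0.9668, -0.0332], [-0.2535, -0.0332, 0.9668]]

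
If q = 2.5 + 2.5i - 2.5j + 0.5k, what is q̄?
2.5 - 2.5i + 2.5j - 0.5k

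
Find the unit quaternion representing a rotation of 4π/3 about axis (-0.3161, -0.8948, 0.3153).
-0.5 - 0.2738i - 0.7749j + 0.2731k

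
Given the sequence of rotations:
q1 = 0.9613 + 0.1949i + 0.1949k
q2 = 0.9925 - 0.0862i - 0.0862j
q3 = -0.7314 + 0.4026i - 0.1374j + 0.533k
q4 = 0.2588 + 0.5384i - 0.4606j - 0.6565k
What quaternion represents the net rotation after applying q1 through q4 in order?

q2 · q1 = 0.9709 + 0.0938i - 0.0661j + 0.2102k
q3 · q2 · q1 = -0.869 + 0.3286i - 0.1197j + 0.35k
q4 · q3 · q2 · q1 = -0.2272 - 0.6226i - 0.0349j + 0.748k
-0.2272 - 0.6226i - 0.0349j + 0.748k


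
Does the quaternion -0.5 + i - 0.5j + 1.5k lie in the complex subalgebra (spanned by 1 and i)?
No. The quaternion -0.5 + i - 0.5j + 1.5k has j-coefficient y = -0.5 and k-coefficient z = 1.5, not both zero, so it does not lie in the complex subalgebra spanned by 1 and i.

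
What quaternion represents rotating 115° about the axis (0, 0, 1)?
0.5373 + 0.8434k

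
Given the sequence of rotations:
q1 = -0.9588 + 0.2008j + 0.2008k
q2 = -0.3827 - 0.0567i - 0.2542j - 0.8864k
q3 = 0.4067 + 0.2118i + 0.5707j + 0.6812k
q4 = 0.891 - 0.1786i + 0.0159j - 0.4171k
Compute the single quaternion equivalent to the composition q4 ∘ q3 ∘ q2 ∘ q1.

q2 · q1 = 0.596 + 0.1813i + 0.1783j + 0.7616k
q3 · q2 · q1 = -0.4166 + 0.5132i + 0.3748j + 0.65k
q4 · q3 · q2 · q1 = -0.0144 + 0.6983i + 0.2294j + 0.6778k
-0.0144 + 0.6983i + 0.2294j + 0.6778k


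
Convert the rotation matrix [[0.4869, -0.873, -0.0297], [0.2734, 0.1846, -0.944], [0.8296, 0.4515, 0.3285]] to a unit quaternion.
0.7071 + 0.4934i - 0.3038j + 0.4053k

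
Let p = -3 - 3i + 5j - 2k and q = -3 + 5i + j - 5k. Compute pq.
9 - 29i - 43j - 7k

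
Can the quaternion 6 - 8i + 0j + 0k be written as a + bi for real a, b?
Yes. The quaternion 6 - 8i has j- and k-coefficients y = z = 0, so it lies in the complex subalgebra spanned by 1 and i.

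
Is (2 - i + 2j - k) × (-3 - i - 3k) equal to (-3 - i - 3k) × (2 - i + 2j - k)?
No: pq = -10 - 5i - 8j - k ≠ -10 + 7i - 4j - 5k = qp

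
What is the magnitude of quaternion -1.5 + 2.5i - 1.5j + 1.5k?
√13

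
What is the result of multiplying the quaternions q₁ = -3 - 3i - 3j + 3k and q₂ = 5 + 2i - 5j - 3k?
-15 + 3i - 3j + 45k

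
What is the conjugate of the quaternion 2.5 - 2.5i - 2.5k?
2.5 + 2.5i + 2.5k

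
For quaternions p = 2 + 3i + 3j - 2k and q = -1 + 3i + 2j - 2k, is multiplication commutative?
No: pq = -21 + i + j - 5k ≠ -21 + 5i + j + k = qp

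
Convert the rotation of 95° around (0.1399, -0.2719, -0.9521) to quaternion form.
0.6756 + 0.1031i - 0.2005j - 0.702k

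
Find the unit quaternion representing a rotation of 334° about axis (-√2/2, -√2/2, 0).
-0.9744 - 0.1591i - 0.1591j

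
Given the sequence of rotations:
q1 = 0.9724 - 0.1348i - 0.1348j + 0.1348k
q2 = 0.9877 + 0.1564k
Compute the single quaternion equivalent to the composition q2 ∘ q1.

q2 · q1 = 0.9394 - 0.1121i - 0.1542j + 0.2852k
0.9394 - 0.1121i - 0.1542j + 0.2852k
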